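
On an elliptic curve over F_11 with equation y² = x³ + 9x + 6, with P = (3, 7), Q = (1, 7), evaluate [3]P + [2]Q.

First 3P:
Repeated addition: build up to 3P.
2P: tangent at (3, 7): λ = (3·3² + 9)/(2·7) ≡ 3/3. 3⁻¹ ≡ 4 (mod 11) since 3·4 = 12 ≡ 1, so λ ≡ 3·4 ≡ 1.
  x = λ² - 3 - 3 = 1 - 6 ≡ 6; y = λ·(3 - 6) - 7 ≡ 1. → (6, 1)
3P: (6, 1) + (3, 7). λ = (7 - 1)/(3 - 6) ≡ 6/8 mod 11. 8⁻¹ ≡ 7 (mod 11) since 8·7 = 56 ≡ 1, so λ ≡ 9.
  x = λ² - 6 - 3 = 81 - 9 ≡ 6; y = λ·(6 - 6) - 1 ≡ 10. → (6, 10)
3P = (6, 10).
Next 2Q:
Repeated addition: build up to 2Q.
2Q: tangent at (1, 7): λ = (3·1² + 9)/(2·7) ≡ 1/3. 3⁻¹ ≡ 4 (mod 11), so λ ≡ 1·4 ≡ 4.
  x = λ² - 1 - 1 = 16 - 2 ≡ 3; y = λ·(1 - 3) - 7 ≡ 7. → (3, 7)
2Q = (3, 7).
Finally 3P + 2Q:
(6, 10) + (3, 7). λ = (7 - 10)/(3 - 6) ≡ 8/8 mod 11. 8⁻¹ ≡ 7 (mod 11), so λ ≡ 1.
  x = λ² - 6 - 3 = 1 - 9 ≡ 3; y = λ·(6 - 3) - 10 ≡ 4. → (3, 4)

(3, 4)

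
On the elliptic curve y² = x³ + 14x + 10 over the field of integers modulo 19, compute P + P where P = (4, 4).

(1, 5)

tangent at (4, 4): λ = (3·4² + 14)/(2·4) ≡ 5/8. 8⁻¹ ≡ 12 (mod 19), so λ ≡ 5·12 ≡ 3.
  x = λ² - 4 - 4 = 9 - 8 ≡ 1; y = λ·(4 - 1) - 4 ≡ 5. → (1, 5)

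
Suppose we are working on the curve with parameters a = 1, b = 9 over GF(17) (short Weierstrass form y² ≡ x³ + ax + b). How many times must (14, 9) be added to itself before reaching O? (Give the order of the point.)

5

2P: tangent at (14, 9): λ = (3·14² + 1)/(2·9) ≡ 11/1. 1⁻¹ ≡ 1 (mod 17), so λ ≡ 11·1 ≡ 11.
  x = λ² - 14 - 14 = 121 - 28 ≡ 8; y = λ·(14 - 8) - 9 ≡ 6. → (8, 6)
3P: (8, 6) + (14, 9). λ = (9 - 6)/(14 - 8) ≡ 3/6 mod 17. 6⁻¹ ≡ 3 (mod 17) since 6·3 = 18 ≡ 1, so λ ≡ 9.
  x = λ² - 8 - 14 = 81 - 22 ≡ 8; y = λ·(8 - 8) - 6 ≡ 11. → (8, 11)
4P: (8, 11) + (14, 9). λ = (9 - 11)/(14 - 8) ≡ 15/6 mod 17. 6⁻¹ ≡ 3 (mod 17) since 6·3 = 18 ≡ 1, so λ ≡ 11.
  x = λ² - 8 - 14 = 121 - 22 ≡ 14; y = λ·(8 - 14) - 11 ≡ 8. → (14, 8)
5P: (14, 8) + (14, 9): same x and y₁ ≡ -y₂, so the sum is O.
5P = O, so the order is 5.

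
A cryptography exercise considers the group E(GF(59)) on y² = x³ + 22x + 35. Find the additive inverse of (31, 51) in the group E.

(31, 8)

-(31, 51) = (31, -51 mod 59) = (31, 8).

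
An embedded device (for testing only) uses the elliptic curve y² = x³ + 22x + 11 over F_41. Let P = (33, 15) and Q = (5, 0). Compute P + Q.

(33, 15) + (5, 0). λ = (0 - 15)/(5 - 33) ≡ 26/13 mod 41. 13⁻¹ ≡ 19 (mod 41), so λ ≡ 2.
  x = λ² - 33 - 5 = 4 - 38 ≡ 7; y = λ·(33 - 7) - 15 ≡ 37. → (7, 37)

(7, 37)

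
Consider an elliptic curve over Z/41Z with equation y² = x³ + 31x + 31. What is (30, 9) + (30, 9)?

tangent at (30, 9): λ = (3·30² + 31)/(2·9) ≡ 25/18. 18⁻¹ ≡ 16 (mod 41), so λ ≡ 25·16 ≡ 31.
  x = λ² - 30 - 30 = 961 - 60 ≡ 40; y = λ·(30 - 40) - 9 ≡ 9. → (40, 9)

(40, 9)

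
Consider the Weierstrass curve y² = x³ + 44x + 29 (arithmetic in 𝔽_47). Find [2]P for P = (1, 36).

(45, 11)

tangent at (1, 36): λ = (3·1² + 44)/(2·36) ≡ 0/25. 25⁻¹ ≡ 32 (mod 47), so λ ≡ 0·32 ≡ 0.
  x = λ² - 1 - 1 = 0 - 2 ≡ 45; y = λ·(1 - 45) - 36 ≡ 11. → (45, 11)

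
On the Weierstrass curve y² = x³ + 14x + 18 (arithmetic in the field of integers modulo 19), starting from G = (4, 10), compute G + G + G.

(5, 17)

Repeated addition: build up to 3G.
2G: tangent at (4, 10): λ = (3·4² + 14)/(2·10) ≡ 5/1. 1⁻¹ ≡ 1 (mod 19) since 1·1 = 1 ≡ 1, so λ ≡ 5·1 ≡ 5.
  x = λ² - 4 - 4 = 25 - 8 ≡ 17; y = λ·(4 - 17) - 10 ≡ 1. → (17, 1)
3G: (17, 1) + (4, 10). λ = (10 - 1)/(4 - 17) ≡ 9/6 mod 19. 6⁻¹ ≡ 16 (mod 19), so λ ≡ 11.
  x = λ² - 17 - 4 = 121 - 21 ≡ 5; y = λ·(17 - 5) - 1 ≡ 17. → (5, 17)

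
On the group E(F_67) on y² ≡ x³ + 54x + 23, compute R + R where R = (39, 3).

(57, 15)

tangent at (39, 3): λ = (3·39² + 54)/(2·3) ≡ 61/6. 6⁻¹ ≡ 56 (mod 67), so λ ≡ 61·56 ≡ 66.
  x = λ² - 39 - 39 = 4356 - 78 ≡ 57; y = λ·(39 - 57) - 3 ≡ 15. → (57, 15)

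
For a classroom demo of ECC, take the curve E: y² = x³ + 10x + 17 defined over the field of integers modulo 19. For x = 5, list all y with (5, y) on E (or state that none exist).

x³ + 10x + 17 = 192 ≡ 2 (mod 19).
2 is a non-residue mod 19; no y exists.

none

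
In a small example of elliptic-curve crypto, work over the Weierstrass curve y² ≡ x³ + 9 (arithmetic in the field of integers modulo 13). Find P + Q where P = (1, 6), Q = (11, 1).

(1, 6) + (11, 1). λ = (1 - 6)/(11 - 1) ≡ 8/10 mod 13. 10⁻¹ ≡ 4 (mod 13), so λ ≡ 6.
  x = λ² - 1 - 11 = 36 - 12 ≡ 11; y = λ·(1 - 11) - 6 ≡ 12. → (11, 12)

(11, 12)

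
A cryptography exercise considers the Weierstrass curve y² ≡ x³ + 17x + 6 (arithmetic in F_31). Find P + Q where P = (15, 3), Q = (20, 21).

(4, 18)

(15, 3) + (20, 21). λ = (21 - 3)/(20 - 15) ≡ 18/5 mod 31. 5⁻¹ ≡ 25 (mod 31), so λ ≡ 16.
  x = λ² - 15 - 20 = 256 - 35 ≡ 4; y = λ·(15 - 4) - 3 ≡ 18. → (4, 18)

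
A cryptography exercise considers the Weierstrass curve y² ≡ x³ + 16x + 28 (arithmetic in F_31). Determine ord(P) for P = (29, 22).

2P: tangent at (29, 22): λ = (3·29² + 16)/(2·22) ≡ 28/13. 13⁻¹ ≡ 12 (mod 31), so λ ≡ 28·12 ≡ 26.
  x = λ² - 29 - 29 = 676 - 58 ≡ 29; y = λ·(29 - 29) - 22 ≡ 9. → (29, 9)
3P: (29, 9) + (29, 22): same x and y₁ ≡ -y₂, so the sum is the point at infinity.
3P = the point at infinity, so the order is 3.

3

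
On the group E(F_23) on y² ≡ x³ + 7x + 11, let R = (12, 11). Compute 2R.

tangent at (12, 11): λ = (3·12² + 7)/(2·11) ≡ 2/22. 22⁻¹ ≡ 22 (mod 23) since 22·22 = 484 ≡ 1, so λ ≡ 2·22 ≡ 21.
  x = λ² - 12 - 12 = 441 - 24 ≡ 3; y = λ·(12 - 3) - 11 ≡ 17. → (3, 17)

(3, 17)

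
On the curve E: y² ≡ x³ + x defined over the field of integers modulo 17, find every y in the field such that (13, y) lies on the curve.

x³ + 1x + 0 = 2210 ≡ 0 (mod 17).
Only y = 0 satisfies y² ≡ 0.

0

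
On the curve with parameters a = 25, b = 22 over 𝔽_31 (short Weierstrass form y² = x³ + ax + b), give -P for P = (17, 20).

(17, 11)

-(17, 20) = (17, -20 mod 31) = (17, 11).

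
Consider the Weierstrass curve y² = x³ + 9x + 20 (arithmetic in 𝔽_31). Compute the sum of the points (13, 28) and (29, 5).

(28, 11)

(13, 28) + (29, 5). λ = (5 - 28)/(29 - 13) ≡ 8/16 mod 31. 16⁻¹ ≡ 2 (mod 31) since 16·2 = 32 ≡ 1, so λ ≡ 16.
  x = λ² - 13 - 29 = 256 - 42 ≡ 28; y = λ·(13 - 28) - 28 ≡ 11. → (28, 11)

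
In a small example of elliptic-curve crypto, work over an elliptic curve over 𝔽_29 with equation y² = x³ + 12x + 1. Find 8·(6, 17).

Write P = (6, 17).
Repeated addition: build up to 8P.
2P: tangent at (6, 17): λ = (3·6² + 12)/(2·17) ≡ 4/5. 5⁻¹ ≡ 6 (mod 29), so λ ≡ 4·6 ≡ 24.
  x = λ² - 6 - 6 = 576 - 12 ≡ 13; y = λ·(6 - 13) - 17 ≡ 18. → (13, 18)
3P: (13, 18) + (6, 17). λ = (17 - 18)/(6 - 13) ≡ 28/22 mod 29. 22⁻¹ ≡ 4 (mod 29), so λ ≡ 25.
  x = λ² - 13 - 6 = 625 - 19 ≡ 26; y = λ·(13 - 26) - 18 ≡ 5. → (26, 5)
4P: (26, 5) + (6, 17). λ = (17 - 5)/(6 - 26) ≡ 12/9 mod 29. 9⁻¹ ≡ 13 (mod 29) since 9·13 = 117 ≡ 1, so λ ≡ 11.
  x = λ² - 26 - 6 = 121 - 32 ≡ 2; y = λ·(26 - 2) - 5 ≡ 27. → (2, 27)
5P: (2, 27) + (6, 17). λ = (17 - 27)/(6 - 2) ≡ 19/4 mod 29. 4⁻¹ ≡ 22 (mod 29), so λ ≡ 12.
  x = λ² - 2 - 6 = 144 - 8 ≡ 20; y = λ·(2 - 20) - 27 ≡ 18. → (20, 18)
6P: (20, 18) + (6, 17). λ = (17 - 18)/(6 - 20) ≡ 28/15 mod 29. 15⁻¹ ≡ 2 (mod 29) since 15·2 = 30 ≡ 1, so λ ≡ 27.
  x = λ² - 20 - 6 = 729 - 26 ≡ 7; y = λ·(20 - 7) - 18 ≡ 14. → (7, 14)
7P: (7, 14) + (6, 17). λ = (17 - 14)/(6 - 7) ≡ 3/28 mod 29. 28⁻¹ ≡ 28 (mod 29), so λ ≡ 26.
  x = λ² - 7 - 6 = 676 - 13 ≡ 25; y = λ·(7 - 25) - 14 ≡ 11. → (25, 11)
8P: (25, 11) + (6, 17). λ = (17 - 11)/(6 - 25) ≡ 6/10 mod 29. 10⁻¹ ≡ 3 (mod 29), so λ ≡ 18.
  x = λ² - 25 - 6 = 324 - 31 ≡ 3; y = λ·(25 - 3) - 11 ≡ 8. → (3, 8)

(3, 8)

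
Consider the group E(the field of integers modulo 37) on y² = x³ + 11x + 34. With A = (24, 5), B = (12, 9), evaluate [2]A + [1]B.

First 2A:
Repeated addition: build up to 2A.
2A: tangent at (24, 5): λ = (3·24² + 11)/(2·5) ≡ 0/10. 10⁻¹ ≡ 26 (mod 37) since 10·26 = 260 ≡ 1, so λ ≡ 0·26 ≡ 0.
  x = λ² - 24 - 24 = 0 - 48 ≡ 26; y = λ·(24 - 26) - 5 ≡ 32. → (26, 32)
2A = (26, 32).
Finally 2A + B:
(26, 32) + (12, 9). λ = (9 - 32)/(12 - 26) ≡ 14/23 mod 37. 23⁻¹ ≡ 29 (mod 37), so λ ≡ 36.
  x = λ² - 26 - 12 = 1296 - 38 ≡ 0; y = λ·(26 - 0) - 32 ≡ 16. → (0, 16)

(0, 16)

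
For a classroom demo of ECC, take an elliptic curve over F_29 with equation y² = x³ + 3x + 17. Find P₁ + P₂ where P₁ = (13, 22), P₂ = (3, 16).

(18, 4)

(13, 22) + (3, 16). λ = (16 - 22)/(3 - 13) ≡ 23/19 mod 29. 19⁻¹ ≡ 26 (mod 29), so λ ≡ 18.
  x = λ² - 13 - 3 = 324 - 16 ≡ 18; y = λ·(13 - 18) - 22 ≡ 4. → (18, 4)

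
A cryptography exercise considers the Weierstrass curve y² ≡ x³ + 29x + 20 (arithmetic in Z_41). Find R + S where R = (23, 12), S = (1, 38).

(23, 12) + (1, 38). λ = (38 - 12)/(1 - 23) ≡ 26/19 mod 41. 19⁻¹ ≡ 13 (mod 41), so λ ≡ 10.
  x = λ² - 23 - 1 = 100 - 24 ≡ 35; y = λ·(23 - 35) - 12 ≡ 32. → (35, 32)

(35, 32)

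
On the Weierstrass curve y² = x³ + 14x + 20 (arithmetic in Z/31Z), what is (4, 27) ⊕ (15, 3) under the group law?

(4, 27) + (15, 3). λ = (3 - 27)/(15 - 4) ≡ 7/11 mod 31. 11⁻¹ ≡ 17 (mod 31), so λ ≡ 26.
  x = λ² - 4 - 15 = 676 - 19 ≡ 6; y = λ·(4 - 6) - 27 ≡ 14. → (6, 14)

(6, 14)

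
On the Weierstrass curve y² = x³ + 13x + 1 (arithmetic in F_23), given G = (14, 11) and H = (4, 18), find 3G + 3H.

First 3G:
Repeated addition: build up to 3G.
2G: tangent at (14, 11): λ = (3·14² + 13)/(2·11) ≡ 3/22. 22⁻¹ ≡ 22 (mod 23) since 22·22 = 484 ≡ 1, so λ ≡ 3·22 ≡ 20.
  x = λ² - 14 - 14 = 400 - 28 ≡ 4; y = λ·(14 - 4) - 11 ≡ 5. → (4, 5)
3G: (4, 5) + (14, 11). λ = (11 - 5)/(14 - 4) ≡ 6/10 mod 23. 10⁻¹ ≡ 7 (mod 23) since 10·7 = 70 ≡ 1, so λ ≡ 19.
  x = λ² - 4 - 14 = 361 - 18 ≡ 21; y = λ·(4 - 21) - 5 ≡ 17. → (21, 17)
3G = (21, 17).
Next 3H:
Repeated addition: build up to 3H.
2H: tangent at (4, 18): λ = (3·4² + 13)/(2·18) ≡ 15/13. 13⁻¹ ≡ 16 (mod 23), so λ ≡ 15·16 ≡ 10.
  x = λ² - 4 - 4 = 100 - 8 ≡ 0; y = λ·(4 - 0) - 18 ≡ 22. → (0, 22)
3H: (0, 22) + (4, 18). λ = (18 - 22)/(4 - 0) ≡ 19/4 mod 23. 4⁻¹ ≡ 6 (mod 23), so λ ≡ 22.
  x = λ² - 0 - 4 = 484 - 4 ≡ 20; y = λ·(0 - 20) - 22 ≡ 21. → (20, 21)
3H = (20, 21).
Finally 3G + 3H:
(21, 17) + (20, 21). λ = (21 - 17)/(20 - 21) ≡ 4/22 mod 23. 22⁻¹ ≡ 22 (mod 23), so λ ≡ 19.
  x = λ² - 21 - 20 = 361 - 41 ≡ 21; y = λ·(21 - 21) - 17 ≡ 6. → (21, 6)

(21, 6)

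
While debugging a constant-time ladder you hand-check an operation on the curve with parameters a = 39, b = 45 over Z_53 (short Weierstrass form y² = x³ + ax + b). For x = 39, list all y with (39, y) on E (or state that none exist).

none

x³ + 39x + 45 = 60885 ≡ 41 (mod 53).
41 is a non-residue mod 53; no y exists.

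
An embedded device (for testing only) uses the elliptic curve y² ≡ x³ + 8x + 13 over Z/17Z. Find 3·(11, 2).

Write P = (11, 2).
Repeated addition: build up to 3P.
2P: tangent at (11, 2): λ = (3·11² + 8)/(2·2) ≡ 14/4. 4⁻¹ ≡ 13 (mod 17), so λ ≡ 14·13 ≡ 12.
  x = λ² - 11 - 11 = 144 - 22 ≡ 3; y = λ·(11 - 3) - 2 ≡ 9. → (3, 9)
3P: (3, 9) + (11, 2). λ = (2 - 9)/(11 - 3) ≡ 10/8 mod 17. 8⁻¹ ≡ 15 (mod 17), so λ ≡ 14.
  x = λ² - 3 - 11 = 196 - 14 ≡ 12; y = λ·(3 - 12) - 9 ≡ 1. → (12, 1)

(12, 1)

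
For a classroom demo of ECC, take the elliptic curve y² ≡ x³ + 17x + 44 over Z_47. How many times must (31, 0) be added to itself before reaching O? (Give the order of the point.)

2P: (31, 0) + (31, 0): same x and y₁ ≡ -y₂, so the sum is O.
2P = O, so the order is 2.

2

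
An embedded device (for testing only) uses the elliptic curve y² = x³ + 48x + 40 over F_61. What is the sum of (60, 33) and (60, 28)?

The two points share x = 60 and their y-coordinates satisfy 33 + 28 ≡ 0 (mod 61), so they are inverses. Their sum is 𝒪.

O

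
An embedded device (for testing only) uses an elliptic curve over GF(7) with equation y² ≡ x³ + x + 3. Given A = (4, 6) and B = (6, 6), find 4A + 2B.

First 4A:
Double-and-add on 4 = (100)₂. Start with A = (4, 6) for the leading 1-bit.
double: tangent at (4, 6): λ = (3·4² + 1)/(2·6) ≡ 0/5. 5⁻¹ ≡ 3 (mod 7), so λ ≡ 0·3 ≡ 0.
  x = λ² - 4 - 4 = 0 - 8 ≡ 6; y = λ·(4 - 6) - 6 ≡ 1. → (6, 1)
double: tangent at (6, 1): λ = (3·6² + 1)/(2·1) ≡ 4/2. 2⁻¹ ≡ 4 (mod 7) since 2·4 = 8 ≡ 1, so λ ≡ 4·4 ≡ 2.
  x = λ² - 6 - 6 = 4 - 12 ≡ 6; y = λ·(6 - 6) - 1 ≡ 6. → (6, 6)
4A = (6, 6).
Next 2B:
Repeated addition: build up to 2B.
2B: tangent at (6, 6): λ = (3·6² + 1)/(2·6) ≡ 4/5. 5⁻¹ ≡ 3 (mod 7), so λ ≡ 4·3 ≡ 5.
  x = λ² - 6 - 6 = 25 - 12 ≡ 6; y = λ·(6 - 6) - 6 ≡ 1. → (6, 1)
2B = (6, 1).
Finally 4A + 2B:
(6, 6) + (6, 1): same x and y₁ ≡ -y₂, so the sum is 𝒪.

O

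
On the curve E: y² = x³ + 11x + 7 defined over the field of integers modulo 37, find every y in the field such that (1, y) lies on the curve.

x³ + 11x + 7 = 19 ≡ 19 (mod 37).
19 is a non-residue mod 37; no y exists.

none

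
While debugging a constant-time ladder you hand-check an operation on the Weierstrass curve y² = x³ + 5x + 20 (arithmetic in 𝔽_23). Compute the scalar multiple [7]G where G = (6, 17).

(3, 19)

Repeated addition: build up to 7G.
2G: tangent at (6, 17): λ = (3·6² + 5)/(2·17) ≡ 21/11. 11⁻¹ ≡ 21 (mod 23) since 11·21 = 231 ≡ 1, so λ ≡ 21·21 ≡ 4.
  x = λ² - 6 - 6 = 16 - 12 ≡ 4; y = λ·(6 - 4) - 17 ≡ 14. → (4, 14)
3G: (4, 14) + (6, 17). λ = (17 - 14)/(6 - 4) ≡ 3/2 mod 23. 2⁻¹ ≡ 12 (mod 23), so λ ≡ 13.
  x = λ² - 4 - 6 = 169 - 10 ≡ 21; y = λ·(4 - 21) - 14 ≡ 18. → (21, 18)
4G: (21, 18) + (6, 17). λ = (17 - 18)/(6 - 21) ≡ 22/8 mod 23. 8⁻¹ ≡ 3 (mod 23) since 8·3 = 24 ≡ 1, so λ ≡ 20.
  x = λ² - 21 - 6 = 400 - 27 ≡ 5; y = λ·(21 - 5) - 18 ≡ 3. → (5, 3)
5G: (5, 3) + (6, 17). λ = (17 - 3)/(6 - 5) ≡ 14/1 mod 23. 1⁻¹ ≡ 1 (mod 23) since 1·1 = 1 ≡ 1, so λ ≡ 14.
  x = λ² - 5 - 6 = 196 - 11 ≡ 1; y = λ·(5 - 1) - 3 ≡ 7. → (1, 7)
6G: (1, 7) + (6, 17). λ = (17 - 7)/(6 - 1) ≡ 10/5 mod 23. 5⁻¹ ≡ 14 (mod 23) since 5·14 = 70 ≡ 1, so λ ≡ 2.
  x = λ² - 1 - 6 = 4 - 7 ≡ 20; y = λ·(1 - 20) - 7 ≡ 1. → (20, 1)
7G: (20, 1) + (6, 17). λ = (17 - 1)/(6 - 20) ≡ 16/9 mod 23. 9⁻¹ ≡ 18 (mod 23), so λ ≡ 12.
  x = λ² - 20 - 6 = 144 - 26 ≡ 3; y = λ·(20 - 3) - 1 ≡ 19. → (3, 19)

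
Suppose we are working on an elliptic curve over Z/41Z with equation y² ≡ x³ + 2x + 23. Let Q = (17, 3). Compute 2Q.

(27, 11)

tangent at (17, 3): λ = (3·17² + 2)/(2·3) ≡ 8/6. 6⁻¹ ≡ 7 (mod 41), so λ ≡ 8·7 ≡ 15.
  x = λ² - 17 - 17 = 225 - 34 ≡ 27; y = λ·(17 - 27) - 3 ≡ 11. → (27, 11)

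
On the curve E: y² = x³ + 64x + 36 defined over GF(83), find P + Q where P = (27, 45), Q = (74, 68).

(77, 10)

(27, 45) + (74, 68). λ = (68 - 45)/(74 - 27) ≡ 23/47 mod 83. 47⁻¹ ≡ 53 (mod 83) since 47·53 = 2491 ≡ 1, so λ ≡ 57.
  x = λ² - 27 - 74 = 3249 - 101 ≡ 77; y = λ·(27 - 77) - 45 ≡ 10. → (77, 10)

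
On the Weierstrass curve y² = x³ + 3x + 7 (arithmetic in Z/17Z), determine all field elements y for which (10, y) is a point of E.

0

x³ + 3x + 7 = 1037 ≡ 0 (mod 17).
Only y = 0 satisfies y² ≡ 0.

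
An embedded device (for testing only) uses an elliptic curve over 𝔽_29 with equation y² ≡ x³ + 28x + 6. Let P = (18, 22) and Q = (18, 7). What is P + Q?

O

The two points share x = 18 and their y-coordinates satisfy 22 + 7 ≡ 0 (mod 29), so they are inverses. Their sum is the point at infinity.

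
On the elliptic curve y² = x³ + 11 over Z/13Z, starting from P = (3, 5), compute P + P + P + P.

Repeated addition: build up to 4P.
2P: tangent at (3, 5): λ = (3·3² + 0)/(2·5) ≡ 1/10. 10⁻¹ ≡ 4 (mod 13), so λ ≡ 1·4 ≡ 4.
  x = λ² - 3 - 3 = 16 - 6 ≡ 10; y = λ·(3 - 10) - 5 ≡ 6. → (10, 6)
3P: (10, 6) + (3, 5). λ = (5 - 6)/(3 - 10) ≡ 12/6 mod 13. 6⁻¹ ≡ 11 (mod 13), so λ ≡ 2.
  x = λ² - 10 - 3 = 4 - 13 ≡ 4; y = λ·(10 - 4) - 6 ≡ 6. → (4, 6)
4P: (4, 6) + (3, 5). λ = (5 - 6)/(3 - 4) ≡ 12/12 mod 13. 12⁻¹ ≡ 12 (mod 13), so λ ≡ 1.
  x = λ² - 4 - 3 = 1 - 7 ≡ 7; y = λ·(4 - 7) - 6 ≡ 4. → (7, 4)

(7, 4)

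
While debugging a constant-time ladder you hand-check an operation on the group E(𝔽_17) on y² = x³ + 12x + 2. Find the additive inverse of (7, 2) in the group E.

(7, 15)

-(7, 2) = (7, -2 mod 17) = (7, 15).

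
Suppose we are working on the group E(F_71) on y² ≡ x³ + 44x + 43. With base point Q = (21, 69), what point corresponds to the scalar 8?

Repeated addition: build up to 8Q.
2Q: tangent at (21, 69): λ = (3·21² + 44)/(2·69) ≡ 18/67. 67⁻¹ ≡ 53 (mod 71) since 67·53 = 3551 ≡ 1, so λ ≡ 18·53 ≡ 31.
  x = λ² - 21 - 21 = 961 - 42 ≡ 67; y = λ·(21 - 67) - 69 ≡ 67. → (67, 67)
3Q: (67, 67) + (21, 69). λ = (69 - 67)/(21 - 67) ≡ 2/25 mod 71. 25⁻¹ ≡ 54 (mod 71) since 25·54 = 1350 ≡ 1, so λ ≡ 37.
  x = λ² - 67 - 21 = 1369 - 88 ≡ 3; y = λ·(67 - 3) - 67 ≡ 29. → (3, 29)
4Q: (3, 29) + (21, 69). λ = (69 - 29)/(21 - 3) ≡ 40/18 mod 71. 18⁻¹ ≡ 4 (mod 71), so λ ≡ 18.
  x = λ² - 3 - 21 = 324 - 24 ≡ 16; y = λ·(3 - 16) - 29 ≡ 21. → (16, 21)
5Q: (16, 21) + (21, 69). λ = (69 - 21)/(21 - 16) ≡ 48/5 mod 71. 5⁻¹ ≡ 57 (mod 71), so λ ≡ 38.
  x = λ² - 16 - 21 = 1444 - 37 ≡ 58; y = λ·(16 - 58) - 21 ≡ 16. → (58, 16)
6Q: (58, 16) + (21, 69). λ = (69 - 16)/(21 - 58) ≡ 53/34 mod 71. 34⁻¹ ≡ 23 (mod 71) since 34·23 = 782 ≡ 1, so λ ≡ 12.
  x = λ² - 58 - 21 = 144 - 79 ≡ 65; y = λ·(58 - 65) - 16 ≡ 42. → (65, 42)
7Q: (65, 42) + (21, 69). λ = (69 - 42)/(21 - 65) ≡ 27/27 mod 71. 27⁻¹ ≡ 50 (mod 71) since 27·50 = 1350 ≡ 1, so λ ≡ 1.
  x = λ² - 65 - 21 = 1 - 86 ≡ 57; y = λ·(65 - 57) - 42 ≡ 37. → (57, 37)
8Q: (57, 37) + (21, 69). λ = (69 - 37)/(21 - 57) ≡ 32/35 mod 71. 35⁻¹ ≡ 69 (mod 71), so λ ≡ 7.
  x = λ² - 57 - 21 = 49 - 78 ≡ 42; y = λ·(57 - 42) - 37 ≡ 68. → (42, 68)

(42, 68)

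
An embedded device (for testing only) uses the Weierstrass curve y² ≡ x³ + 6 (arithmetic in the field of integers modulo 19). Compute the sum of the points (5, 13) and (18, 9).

(7, 11)

(5, 13) + (18, 9). λ = (9 - 13)/(18 - 5) ≡ 15/13 mod 19. 13⁻¹ ≡ 3 (mod 19) since 13·3 = 39 ≡ 1, so λ ≡ 7.
  x = λ² - 5 - 18 = 49 - 23 ≡ 7; y = λ·(5 - 7) - 13 ≡ 11. → (7, 11)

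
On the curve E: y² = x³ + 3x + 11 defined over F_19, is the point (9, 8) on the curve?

yes

y² = 8² ≡ 7; x³ + 3x + 11 = 767 ≡ 7 (mod 19). 7 = 7.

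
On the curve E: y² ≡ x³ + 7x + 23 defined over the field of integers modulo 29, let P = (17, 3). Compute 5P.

(14, 20)

Repeated addition: build up to 5P.
2P: tangent at (17, 3): λ = (3·17² + 7)/(2·3) ≡ 4/6. 6⁻¹ ≡ 5 (mod 29), so λ ≡ 4·5 ≡ 20.
  x = λ² - 17 - 17 = 400 - 34 ≡ 18; y = λ·(17 - 18) - 3 ≡ 6. → (18, 6)
3P: (18, 6) + (17, 3). λ = (3 - 6)/(17 - 18) ≡ 26/28 mod 29. 28⁻¹ ≡ 28 (mod 29), so λ ≡ 3.
  x = λ² - 18 - 17 = 9 - 35 ≡ 3; y = λ·(18 - 3) - 6 ≡ 10. → (3, 10)
4P: (3, 10) + (17, 3). λ = (3 - 10)/(17 - 3) ≡ 22/14 mod 29. 14⁻¹ ≡ 27 (mod 29) since 14·27 = 378 ≡ 1, so λ ≡ 14.
  x = λ² - 3 - 17 = 196 - 20 ≡ 2; y = λ·(3 - 2) - 10 ≡ 4. → (2, 4)
5P: (2, 4) + (17, 3). λ = (3 - 4)/(17 - 2) ≡ 28/15 mod 29. 15⁻¹ ≡ 2 (mod 29) since 15·2 = 30 ≡ 1, so λ ≡ 27.
  x = λ² - 2 - 17 = 729 - 19 ≡ 14; y = λ·(2 - 14) - 4 ≡ 20. → (14, 20)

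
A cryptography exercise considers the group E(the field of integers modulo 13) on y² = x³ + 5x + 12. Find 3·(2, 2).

Write Q = (2, 2).
Repeated addition: build up to 3Q.
2Q: tangent at (2, 2): λ = (3·2² + 5)/(2·2) ≡ 4/4. 4⁻¹ ≡ 10 (mod 13), so λ ≡ 4·10 ≡ 1.
  x = λ² - 2 - 2 = 1 - 4 ≡ 10; y = λ·(2 - 10) - 2 ≡ 3. → (10, 3)
3Q: (10, 3) + (2, 2). λ = (2 - 3)/(2 - 10) ≡ 12/5 mod 13. 5⁻¹ ≡ 8 (mod 13), so λ ≡ 5.
  x = λ² - 10 - 2 = 25 - 12 ≡ 0; y = λ·(10 - 0) - 3 ≡ 8. → (0, 8)

(0, 8)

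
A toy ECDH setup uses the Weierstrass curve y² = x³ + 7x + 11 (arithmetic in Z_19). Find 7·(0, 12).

(0, 7)

Write Q = (0, 12).
Repeated addition: build up to 7Q.
2Q: tangent at (0, 12): λ = (3·0² + 7)/(2·12) ≡ 7/5. 5⁻¹ ≡ 4 (mod 19), so λ ≡ 7·4 ≡ 9.
  x = λ² - 0 - 0 = 81 - 0 ≡ 5; y = λ·(0 - 5) - 12 ≡ 0. → (5, 0)
3Q: (5, 0) + (0, 12). λ = (12 - 0)/(0 - 5) ≡ 12/14 mod 19. 14⁻¹ ≡ 15 (mod 19) since 14·15 = 210 ≡ 1, so λ ≡ 9.
  x = λ² - 5 - 0 = 81 - 5 ≡ 0; y = λ·(5 - 0) - 0 ≡ 7. → (0, 7)
4Q: (0, 7) + (0, 12): same x and y₁ ≡ -y₂, so the sum is O.
5Q: O + (0, 12) = (0, 12) (identity).
6Q: tangent at (0, 12): λ = (3·0² + 7)/(2·12) ≡ 7/5. 5⁻¹ ≡ 4 (mod 19), so λ ≡ 7·4 ≡ 9.
  x = λ² - 0 - 0 = 81 - 0 ≡ 5; y = λ·(0 - 5) - 12 ≡ 0. → (5, 0)
7Q: (5, 0) + (0, 12). λ = (12 - 0)/(0 - 5) ≡ 12/14 mod 19. 14⁻¹ ≡ 15 (mod 19), so λ ≡ 9.
  x = λ² - 5 - 0 = 81 - 5 ≡ 0; y = λ·(5 - 0) - 0 ≡ 7. → (0, 7)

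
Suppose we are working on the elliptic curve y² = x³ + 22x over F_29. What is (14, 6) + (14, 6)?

(0, 0)

tangent at (14, 6): λ = (3·14² + 22)/(2·6) ≡ 1/12. 12⁻¹ ≡ 17 (mod 29), so λ ≡ 1·17 ≡ 17.
  x = λ² - 14 - 14 = 289 - 28 ≡ 0; y = λ·(14 - 0) - 6 ≡ 0. → (0, 0)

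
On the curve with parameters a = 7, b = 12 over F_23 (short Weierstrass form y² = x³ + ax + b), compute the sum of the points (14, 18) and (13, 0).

(14, 18) + (13, 0). λ = (0 - 18)/(13 - 14) ≡ 5/22 mod 23. 22⁻¹ ≡ 22 (mod 23), so λ ≡ 18.
  x = λ² - 14 - 13 = 324 - 27 ≡ 21; y = λ·(14 - 21) - 18 ≡ 17. → (21, 17)

(21, 17)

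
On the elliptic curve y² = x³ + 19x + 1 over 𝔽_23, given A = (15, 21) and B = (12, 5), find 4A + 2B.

First 4A:
Double-and-add on 4 = (100)₂. Start with A = (15, 21) for the leading 1-bit.
double: tangent at (15, 21): λ = (3·15² + 19)/(2·21) ≡ 4/19. 19⁻¹ ≡ 17 (mod 23), so λ ≡ 4·17 ≡ 22.
  x = λ² - 15 - 15 = 484 - 30 ≡ 17; y = λ·(15 - 17) - 21 ≡ 4. → (17, 4)
double: tangent at (17, 4): λ = (3·17² + 19)/(2·4) ≡ 12/8. 8⁻¹ ≡ 3 (mod 23), so λ ≡ 12·3 ≡ 13.
  x = λ² - 17 - 17 = 169 - 34 ≡ 20; y = λ·(17 - 20) - 4 ≡ 3. → (20, 3)
4A = (20, 3).
Next 2B:
Repeated addition: build up to 2B.
2B: tangent at (12, 5): λ = (3·12² + 19)/(2·5) ≡ 14/10. 10⁻¹ ≡ 7 (mod 23), so λ ≡ 14·7 ≡ 6.
  x = λ² - 12 - 12 = 36 - 24 ≡ 12; y = λ·(12 - 12) - 5 ≡ 18. → (12, 18)
2B = (12, 18).
Finally 4A + 2B:
(20, 3) + (12, 18). λ = (18 - 3)/(12 - 20) ≡ 15/15 mod 23. 15⁻¹ ≡ 20 (mod 23), so λ ≡ 1.
  x = λ² - 20 - 12 = 1 - 32 ≡ 15; y = λ·(20 - 15) - 3 ≡ 2. → (15, 2)

(15, 2)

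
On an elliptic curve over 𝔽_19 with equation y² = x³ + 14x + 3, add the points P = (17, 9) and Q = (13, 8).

(14, 6)

(17, 9) + (13, 8). λ = (8 - 9)/(13 - 17) ≡ 18/15 mod 19. 15⁻¹ ≡ 14 (mod 19) since 15·14 = 210 ≡ 1, so λ ≡ 5.
  x = λ² - 17 - 13 = 25 - 30 ≡ 14; y = λ·(17 - 14) - 9 ≡ 6. → (14, 6)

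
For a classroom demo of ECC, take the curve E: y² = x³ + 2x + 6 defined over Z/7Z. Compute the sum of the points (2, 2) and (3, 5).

(4, 6)

(2, 2) + (3, 5). λ = (5 - 2)/(3 - 2) ≡ 3/1 mod 7. 1⁻¹ ≡ 1 (mod 7) since 1·1 = 1 ≡ 1, so λ ≡ 3.
  x = λ² - 2 - 3 = 9 - 5 ≡ 4; y = λ·(2 - 4) - 2 ≡ 6. → (4, 6)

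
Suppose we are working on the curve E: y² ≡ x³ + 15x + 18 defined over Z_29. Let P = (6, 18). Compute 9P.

O

Double-and-add on 9 = (1001)₂. Start with P = (6, 18) for the leading 1-bit.
double: tangent at (6, 18): λ = (3·6² + 15)/(2·18) ≡ 7/7. 7⁻¹ ≡ 25 (mod 29) since 7·25 = 175 ≡ 1, so λ ≡ 7·25 ≡ 1.
  x = λ² - 6 - 6 = 1 - 12 ≡ 18; y = λ·(6 - 18) - 18 ≡ 28. → (18, 28)
double: tangent at (18, 28): λ = (3·18² + 15)/(2·28) ≡ 1/27. 27⁻¹ ≡ 14 (mod 29) since 27·14 = 378 ≡ 1, so λ ≡ 1·14 ≡ 14.
  x = λ² - 18 - 18 = 196 - 36 ≡ 15; y = λ·(18 - 15) - 28 ≡ 14. → (15, 14)
double: tangent at (15, 14): λ = (3·15² + 15)/(2·14) ≡ 23/28. 28⁻¹ ≡ 28 (mod 29), so λ ≡ 23·28 ≡ 6.
  x = λ² - 15 - 15 = 36 - 30 ≡ 6; y = λ·(15 - 6) - 14 ≡ 11. → (6, 11)
add P: (6, 11) + (6, 18): same x and y₁ ≡ -y₂, so the sum is O.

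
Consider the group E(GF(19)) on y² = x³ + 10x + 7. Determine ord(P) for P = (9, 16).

9

2P: tangent at (9, 16): λ = (3·9² + 10)/(2·16) ≡ 6/13. 13⁻¹ ≡ 3 (mod 19) since 13·3 = 39 ≡ 1, so λ ≡ 6·3 ≡ 18.
  x = λ² - 9 - 9 = 324 - 18 ≡ 2; y = λ·(9 - 2) - 16 ≡ 15. → (2, 15)
3P: (2, 15) + (9, 16). λ = (16 - 15)/(9 - 2) ≡ 1/7 mod 19. 7⁻¹ ≡ 11 (mod 19), so λ ≡ 11.
  x = λ² - 2 - 9 = 121 - 11 ≡ 15; y = λ·(2 - 15) - 15 ≡ 13. → (15, 13)
4P: (15, 13) + (9, 16). λ = (16 - 13)/(9 - 15) ≡ 3/13 mod 19. 13⁻¹ ≡ 3 (mod 19), so λ ≡ 9.
  x = λ² - 15 - 9 = 81 - 24 ≡ 0; y = λ·(15 - 0) - 13 ≡ 8. → (0, 8)
5P: (0, 8) + (9, 16). λ = (16 - 8)/(9 - 0) ≡ 8/9 mod 19. 9⁻¹ ≡ 17 (mod 19), so λ ≡ 3.
  x = λ² - 0 - 9 = 9 - 9 ≡ 0; y = λ·(0 - 0) - 8 ≡ 11. → (0, 11)
6P: (0, 11) + (9, 16). λ = (16 - 11)/(9 - 0) ≡ 5/9 mod 19. 9⁻¹ ≡ 17 (mod 19), so λ ≡ 9.
  x = λ² - 0 - 9 = 81 - 9 ≡ 15; y = λ·(0 - 15) - 11 ≡ 6. → (15, 6)
7P: (15, 6) + (9, 16). λ = (16 - 6)/(9 - 15) ≡ 10/13 mod 19. 13⁻¹ ≡ 3 (mod 19) since 13·3 = 39 ≡ 1, so λ ≡ 11.
  x = λ² - 15 - 9 = 121 - 24 ≡ 2; y = λ·(15 - 2) - 6 ≡ 4. → (2, 4)
8P: (2, 4) + (9, 16). λ = (16 - 4)/(9 - 2) ≡ 12/7 mod 19. 7⁻¹ ≡ 11 (mod 19), so λ ≡ 18.
  x = λ² - 2 - 9 = 324 - 11 ≡ 9; y = λ·(2 - 9) - 4 ≡ 3. → (9, 3)
9P: (9, 3) + (9, 16): same x and y₁ ≡ -y₂, so the sum is ∞.
9P = ∞, so the order is 9.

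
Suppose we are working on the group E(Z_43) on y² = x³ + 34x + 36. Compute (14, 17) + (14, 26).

O

The two points share x = 14 and their y-coordinates satisfy 17 + 26 ≡ 0 (mod 43), so they are inverses. Their sum is the point at infinity.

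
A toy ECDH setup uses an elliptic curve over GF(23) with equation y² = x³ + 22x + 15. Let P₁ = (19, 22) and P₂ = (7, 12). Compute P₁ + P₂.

(6, 8)

(19, 22) + (7, 12). λ = (12 - 22)/(7 - 19) ≡ 13/11 mod 23. 11⁻¹ ≡ 21 (mod 23) since 11·21 = 231 ≡ 1, so λ ≡ 20.
  x = λ² - 19 - 7 = 400 - 26 ≡ 6; y = λ·(19 - 6) - 22 ≡ 8. → (6, 8)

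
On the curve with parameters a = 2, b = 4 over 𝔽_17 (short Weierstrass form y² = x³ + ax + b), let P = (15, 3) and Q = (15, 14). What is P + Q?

The two points share x = 15 and their y-coordinates satisfy 3 + 14 ≡ 0 (mod 17), so they are inverses. Their sum is O.

O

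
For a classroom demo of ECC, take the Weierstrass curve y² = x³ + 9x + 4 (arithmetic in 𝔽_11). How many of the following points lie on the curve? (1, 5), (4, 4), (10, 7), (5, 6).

3

(1, 5): 5² ≡ 3, rhs ≡ 3 → on.
(4, 4): 4² ≡ 5, rhs ≡ 5 → on.
(10, 7): 7² ≡ 5, rhs ≡ 5 → on.
(5, 6): 6² ≡ 3, rhs ≡ 9 → off.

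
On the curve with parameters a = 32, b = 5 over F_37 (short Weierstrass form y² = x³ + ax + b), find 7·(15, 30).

Write P = (15, 30).
Double-and-add on 7 = (111)₂. Start with P = (15, 30) for the leading 1-bit.
double: tangent at (15, 30): λ = (3·15² + 32)/(2·30) ≡ 4/23. 23⁻¹ ≡ 29 (mod 37), so λ ≡ 4·29 ≡ 5.
  x = λ² - 15 - 15 = 25 - 30 ≡ 32; y = λ·(15 - 32) - 30 ≡ 33. → (32, 33)
add P: (32, 33) + (15, 30). λ = (30 - 33)/(15 - 32) ≡ 34/20 mod 37. 20⁻¹ ≡ 13 (mod 37), so λ ≡ 35.
  x = λ² - 32 - 15 = 1225 - 47 ≡ 31; y = λ·(32 - 31) - 33 ≡ 2. → (31, 2)
double: tangent at (31, 2): λ = (3·31² + 32)/(2·2) ≡ 29/4. 4⁻¹ ≡ 28 (mod 37) since 4·28 = 112 ≡ 1, so λ ≡ 29·28 ≡ 35.
  x = λ² - 31 - 31 = 1225 - 62 ≡ 16; y = λ·(31 - 16) - 2 ≡ 5. → (16, 5)
add P: (16, 5) + (15, 30). λ = (30 - 5)/(15 - 16) ≡ 25/36 mod 37. 36⁻¹ ≡ 36 (mod 37), so λ ≡ 12.
  x = λ² - 16 - 15 = 144 - 31 ≡ 2; y = λ·(16 - 2) - 5 ≡ 15. → (2, 15)

(2, 15)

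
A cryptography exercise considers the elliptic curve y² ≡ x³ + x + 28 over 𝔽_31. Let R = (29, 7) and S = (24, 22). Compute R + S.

(18, 22)

(29, 7) + (24, 22). λ = (22 - 7)/(24 - 29) ≡ 15/26 mod 31. 26⁻¹ ≡ 6 (mod 31) since 26·6 = 156 ≡ 1, so λ ≡ 28.
  x = λ² - 29 - 24 = 784 - 53 ≡ 18; y = λ·(29 - 18) - 7 ≡ 22. → (18, 22)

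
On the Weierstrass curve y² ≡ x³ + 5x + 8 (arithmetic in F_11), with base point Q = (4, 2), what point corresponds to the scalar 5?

Repeated addition: build up to 5Q.
2Q: tangent at (4, 2): λ = (3·4² + 5)/(2·2) ≡ 9/4. 4⁻¹ ≡ 3 (mod 11), so λ ≡ 9·3 ≡ 5.
  x = λ² - 4 - 4 = 25 - 8 ≡ 6; y = λ·(4 - 6) - 2 ≡ 10. → (6, 10)
3Q: (6, 10) + (4, 2). λ = (2 - 10)/(4 - 6) ≡ 3/9 mod 11. 9⁻¹ ≡ 5 (mod 11), so λ ≡ 4.
  x = λ² - 6 - 4 = 16 - 10 ≡ 6; y = λ·(6 - 6) - 10 ≡ 1. → (6, 1)
4Q: (6, 1) + (4, 2). λ = (2 - 1)/(4 - 6) ≡ 1/9 mod 11. 9⁻¹ ≡ 5 (mod 11), so λ ≡ 5.
  x = λ² - 6 - 4 = 25 - 10 ≡ 4; y = λ·(6 - 4) - 1 ≡ 9. → (4, 9)
5Q: (4, 9) + (4, 2): same x and y₁ ≡ -y₂, so the sum is O.

O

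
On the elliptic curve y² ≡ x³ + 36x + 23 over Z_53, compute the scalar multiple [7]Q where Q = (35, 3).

(15, 4)

Repeated addition: build up to 7Q.
2Q: tangent at (35, 3): λ = (3·35² + 36)/(2·3) ≡ 1/6. 6⁻¹ ≡ 9 (mod 53) since 6·9 = 54 ≡ 1, so λ ≡ 1·9 ≡ 9.
  x = λ² - 35 - 35 = 81 - 70 ≡ 11; y = λ·(35 - 11) - 3 ≡ 1. → (11, 1)
3Q: (11, 1) + (35, 3). λ = (3 - 1)/(35 - 11) ≡ 2/24 mod 53. 24⁻¹ ≡ 42 (mod 53) since 24·42 = 1008 ≡ 1, so λ ≡ 31.
  x = λ² - 11 - 35 = 961 - 46 ≡ 14; y = λ·(11 - 14) - 1 ≡ 12. → (14, 12)
4Q: (14, 12) + (35, 3). λ = (3 - 12)/(35 - 14) ≡ 44/21 mod 53. 21⁻¹ ≡ 48 (mod 53) since 21·48 = 1008 ≡ 1, so λ ≡ 45.
  x = λ² - 14 - 35 = 2025 - 49 ≡ 15; y = λ·(14 - 15) - 12 ≡ 49. → (15, 49)
5Q: (15, 49) + (35, 3). λ = (3 - 49)/(35 - 15) ≡ 7/20 mod 53. 20⁻¹ ≡ 8 (mod 53) since 20·8 = 160 ≡ 1, so λ ≡ 3.
  x = λ² - 15 - 35 = 9 - 50 ≡ 12; y = λ·(15 - 12) - 49 ≡ 13. → (12, 13)
6Q: (12, 13) + (35, 3). λ = (3 - 13)/(35 - 12) ≡ 43/23 mod 53. 23⁻¹ ≡ 30 (mod 53), so λ ≡ 18.
  x = λ² - 12 - 35 = 324 - 47 ≡ 12; y = λ·(12 - 12) - 13 ≡ 40. → (12, 40)
7Q: (12, 40) + (35, 3). λ = (3 - 40)/(35 - 12) ≡ 16/23 mod 53. 23⁻¹ ≡ 30 (mod 53), so λ ≡ 3.
  x = λ² - 12 - 35 = 9 - 47 ≡ 15; y = λ·(12 - 15) - 40 ≡ 4. → (15, 4)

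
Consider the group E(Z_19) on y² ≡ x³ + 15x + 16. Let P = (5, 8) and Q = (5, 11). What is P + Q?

The two points share x = 5 and their y-coordinates satisfy 8 + 11 ≡ 0 (mod 19), so they are inverses. Their sum is ∞.

O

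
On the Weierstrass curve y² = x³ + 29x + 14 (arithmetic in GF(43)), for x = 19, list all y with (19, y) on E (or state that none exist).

none

x³ + 29x + 14 = 7424 ≡ 28 (mod 43).
28 is a non-residue mod 43; no y exists.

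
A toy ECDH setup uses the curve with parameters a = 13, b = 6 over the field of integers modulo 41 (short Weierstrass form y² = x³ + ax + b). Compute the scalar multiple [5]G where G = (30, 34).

(34, 33)

Repeated addition: build up to 5G.
2G: tangent at (30, 34): λ = (3·30² + 13)/(2·34) ≡ 7/27. 27⁻¹ ≡ 38 (mod 41), so λ ≡ 7·38 ≡ 20.
  x = λ² - 30 - 30 = 400 - 60 ≡ 12; y = λ·(30 - 12) - 34 ≡ 39. → (12, 39)
3G: (12, 39) + (30, 34). λ = (34 - 39)/(30 - 12) ≡ 36/18 mod 41. 18⁻¹ ≡ 16 (mod 41), so λ ≡ 2.
  x = λ² - 12 - 30 = 4 - 42 ≡ 3; y = λ·(12 - 3) - 39 ≡ 20. → (3, 20)
4G: (3, 20) + (30, 34). λ = (34 - 20)/(30 - 3) ≡ 14/27 mod 41. 27⁻¹ ≡ 38 (mod 41) since 27·38 = 1026 ≡ 1, so λ ≡ 40.
  x = λ² - 3 - 30 = 1600 - 33 ≡ 9; y = λ·(3 - 9) - 20 ≡ 27. → (9, 27)
5G: (9, 27) + (30, 34). λ = (34 - 27)/(30 - 9) ≡ 7/21 mod 41. 21⁻¹ ≡ 2 (mod 41) since 21·2 = 42 ≡ 1, so λ ≡ 14.
  x = λ² - 9 - 30 = 196 - 39 ≡ 34; y = λ·(9 - 34) - 27 ≡ 33. → (34, 33)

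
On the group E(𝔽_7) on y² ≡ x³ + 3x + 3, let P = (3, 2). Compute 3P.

O

Repeated addition: build up to 3P.
2P: tangent at (3, 2): λ = (3·3² + 3)/(2·2) ≡ 2/4. 4⁻¹ ≡ 2 (mod 7) since 4·2 = 8 ≡ 1, so λ ≡ 2·2 ≡ 4.
  x = λ² - 3 - 3 = 16 - 6 ≡ 3; y = λ·(3 - 3) - 2 ≡ 5. → (3, 5)
3P: (3, 5) + (3, 2): same x and y₁ ≡ -y₂, so the sum is ∞.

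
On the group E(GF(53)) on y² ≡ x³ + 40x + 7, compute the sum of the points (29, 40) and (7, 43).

(29, 40) + (7, 43). λ = (43 - 40)/(7 - 29) ≡ 3/31 mod 53. 31⁻¹ ≡ 12 (mod 53) since 31·12 = 372 ≡ 1, so λ ≡ 36.
  x = λ² - 29 - 7 = 1296 - 36 ≡ 41; y = λ·(29 - 41) - 40 ≡ 5. → (41, 5)

(41, 5)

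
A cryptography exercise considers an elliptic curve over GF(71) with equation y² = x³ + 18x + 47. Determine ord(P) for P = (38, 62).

2P: tangent at (38, 62): λ = (3·38² + 18)/(2·62) ≡ 19/53. 53⁻¹ ≡ 67 (mod 71) since 53·67 = 3551 ≡ 1, so λ ≡ 19·67 ≡ 66.
  x = λ² - 38 - 38 = 4356 - 76 ≡ 20; y = λ·(38 - 20) - 62 ≡ 61. → (20, 61)
3P: (20, 61) + (38, 62). λ = (62 - 61)/(38 - 20) ≡ 1/18 mod 71. 18⁻¹ ≡ 4 (mod 71) since 18·4 = 72 ≡ 1, so λ ≡ 4.
  x = λ² - 20 - 38 = 16 - 58 ≡ 29; y = λ·(20 - 29) - 61 ≡ 45. → (29, 45)
4P: (29, 45) + (38, 62). λ = (62 - 45)/(38 - 29) ≡ 17/9 mod 71. 9⁻¹ ≡ 8 (mod 71), so λ ≡ 65.
  x = λ² - 29 - 38 = 4225 - 67 ≡ 40; y = λ·(29 - 40) - 45 ≡ 21. → (40, 21)
5P: (40, 21) + (38, 62). λ = (62 - 21)/(38 - 40) ≡ 41/69 mod 71. 69⁻¹ ≡ 35 (mod 71), so λ ≡ 15.
  x = λ² - 40 - 38 = 225 - 78 ≡ 5; y = λ·(40 - 5) - 21 ≡ 7. → (5, 7)
6P: (5, 7) + (38, 62). λ = (62 - 7)/(38 - 5) ≡ 55/33 mod 71. 33⁻¹ ≡ 28 (mod 71), so λ ≡ 49.
  x = λ² - 5 - 38 = 2401 - 43 ≡ 15; y = λ·(5 - 15) - 7 ≡ 0. → (15, 0)
7P: (15, 0) + (38, 62). λ = (62 - 0)/(38 - 15) ≡ 62/23 mod 71. 23⁻¹ ≡ 34 (mod 71) since 23·34 = 782 ≡ 1, so λ ≡ 49.
  x = λ² - 15 - 38 = 2401 - 53 ≡ 5; y = λ·(15 - 5) - 0 ≡ 64. → (5, 64)
8P: (5, 64) + (38, 62). λ = (62 - 64)/(38 - 5) ≡ 69/33 mod 71. 33⁻¹ ≡ 28 (mod 71) since 33·28 = 924 ≡ 1, so λ ≡ 15.
  x = λ² - 5 - 38 = 225 - 43 ≡ 40; y = λ·(5 - 40) - 64 ≡ 50. → (40, 50)
9P: (40, 50) + (38, 62). λ = (62 - 50)/(38 - 40) ≡ 12/69 mod 71. 69⁻¹ ≡ 35 (mod 71), so λ ≡ 65.
  x = λ² - 40 - 38 = 4225 - 78 ≡ 29; y = λ·(40 - 29) - 50 ≡ 26. → (29, 26)
10P: (29, 26) + (38, 62). λ = (62 - 26)/(38 - 29) ≡ 36/9 mod 71. 9⁻¹ ≡ 8 (mod 71) since 9·8 = 72 ≡ 1, so λ ≡ 4.
  x = λ² - 29 - 38 = 16 - 67 ≡ 20; y = λ·(29 - 20) - 26 ≡ 10. → (20, 10)
11P: (20, 10) + (38, 62). λ = (62 - 10)/(38 - 20) ≡ 52/18 mod 71. 18⁻¹ ≡ 4 (mod 71), so λ ≡ 66.
  x = λ² - 20 - 38 = 4356 - 58 ≡ 38; y = λ·(20 - 38) - 10 ≡ 9. → (38, 9)
12P: (38, 9) + (38, 62): same x and y₁ ≡ -y₂, so the sum is O.
12P = O, so the order is 12.

12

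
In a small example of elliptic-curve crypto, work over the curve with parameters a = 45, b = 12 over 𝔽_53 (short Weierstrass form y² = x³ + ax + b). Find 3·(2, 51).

Write Q = (2, 51).
Repeated addition: build up to 3Q.
2Q: tangent at (2, 51): λ = (3·2² + 45)/(2·51) ≡ 4/49. 49⁻¹ ≡ 13 (mod 53), so λ ≡ 4·13 ≡ 52.
  x = λ² - 2 - 2 = 2704 - 4 ≡ 50; y = λ·(2 - 50) - 51 ≡ 50. → (50, 50)
3Q: (50, 50) + (2, 51). λ = (51 - 50)/(2 - 50) ≡ 1/5 mod 53. 5⁻¹ ≡ 32 (mod 53) since 5·32 = 160 ≡ 1, so λ ≡ 32.
  x = λ² - 50 - 2 = 1024 - 52 ≡ 18; y = λ·(50 - 18) - 50 ≡ 20. → (18, 20)

(18, 20)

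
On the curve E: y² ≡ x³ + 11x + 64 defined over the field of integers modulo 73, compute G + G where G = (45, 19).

(15, 10)

tangent at (45, 19): λ = (3·45² + 11)/(2·19) ≡ 27/38. 38⁻¹ ≡ 25 (mod 73) since 38·25 = 950 ≡ 1, so λ ≡ 27·25 ≡ 18.
  x = λ² - 45 - 45 = 324 - 90 ≡ 15; y = λ·(45 - 15) - 19 ≡ 10. → (15, 10)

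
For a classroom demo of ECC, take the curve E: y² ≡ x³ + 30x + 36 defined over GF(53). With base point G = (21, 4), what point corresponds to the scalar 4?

Repeated addition: build up to 4G.
2G: tangent at (21, 4): λ = (3·21² + 30)/(2·4) ≡ 28/8. 8⁻¹ ≡ 20 (mod 53) since 8·20 = 160 ≡ 1, so λ ≡ 28·20 ≡ 30.
  x = λ² - 21 - 21 = 900 - 42 ≡ 10; y = λ·(21 - 10) - 4 ≡ 8. → (10, 8)
3G: (10, 8) + (21, 4). λ = (4 - 8)/(21 - 10) ≡ 49/11 mod 53. 11⁻¹ ≡ 29 (mod 53), so λ ≡ 43.
  x = λ² - 10 - 21 = 1849 - 31 ≡ 16; y = λ·(10 - 16) - 8 ≡ 52. → (16, 52)
4G: (16, 52) + (21, 4). λ = (4 - 52)/(21 - 16) ≡ 5/5 mod 53. 5⁻¹ ≡ 32 (mod 53), so λ ≡ 1.
  x = λ² - 16 - 21 = 1 - 37 ≡ 17; y = λ·(16 - 17) - 52 ≡ 0. → (17, 0)

(17, 0)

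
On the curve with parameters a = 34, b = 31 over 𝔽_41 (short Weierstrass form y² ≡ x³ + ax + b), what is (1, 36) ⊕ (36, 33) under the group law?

(35, 29)

(1, 36) + (36, 33). λ = (33 - 36)/(36 - 1) ≡ 38/35 mod 41. 35⁻¹ ≡ 34 (mod 41), so λ ≡ 21.
  x = λ² - 1 - 36 = 441 - 37 ≡ 35; y = λ·(1 - 35) - 36 ≡ 29. → (35, 29)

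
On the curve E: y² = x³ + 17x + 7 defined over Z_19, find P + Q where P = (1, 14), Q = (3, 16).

(1, 14) + (3, 16). λ = (16 - 14)/(3 - 1) ≡ 2/2 mod 19. 2⁻¹ ≡ 10 (mod 19), so λ ≡ 1.
  x = λ² - 1 - 3 = 1 - 4 ≡ 16; y = λ·(1 - 16) - 14 ≡ 9. → (16, 9)

(16, 9)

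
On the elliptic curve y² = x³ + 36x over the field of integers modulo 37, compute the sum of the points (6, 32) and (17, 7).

(6, 32) + (17, 7). λ = (7 - 32)/(17 - 6) ≡ 12/11 mod 37. 11⁻¹ ≡ 27 (mod 37) since 11·27 = 297 ≡ 1, so λ ≡ 28.
  x = λ² - 6 - 17 = 784 - 23 ≡ 21; y = λ·(6 - 21) - 32 ≡ 29. → (21, 29)

(21, 29)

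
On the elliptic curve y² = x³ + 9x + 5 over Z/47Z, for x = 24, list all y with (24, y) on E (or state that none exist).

x³ + 9x + 5 = 14045 ≡ 39 (mod 47).
39 is a non-residue mod 47; no y exists.

none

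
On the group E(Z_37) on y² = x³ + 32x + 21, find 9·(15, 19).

Write Q = (15, 19).
Repeated addition: build up to 9Q.
2Q: tangent at (15, 19): λ = (3·15² + 32)/(2·19) ≡ 4/1. 1⁻¹ ≡ 1 (mod 37), so λ ≡ 4·1 ≡ 4.
  x = λ² - 15 - 15 = 16 - 30 ≡ 23; y = λ·(15 - 23) - 19 ≡ 23. → (23, 23)
3Q: (23, 23) + (15, 19). λ = (19 - 23)/(15 - 23) ≡ 33/29 mod 37. 29⁻¹ ≡ 23 (mod 37), so λ ≡ 19.
  x = λ² - 23 - 15 = 361 - 38 ≡ 27; y = λ·(23 - 27) - 23 ≡ 12. → (27, 12)
4Q: (27, 12) + (15, 19). λ = (19 - 12)/(15 - 27) ≡ 7/25 mod 37. 25⁻¹ ≡ 3 (mod 37) since 25·3 = 75 ≡ 1, so λ ≡ 21.
  x = λ² - 27 - 15 = 441 - 42 ≡ 29; y = λ·(27 - 29) - 12 ≡ 20. → (29, 20)
5Q: (29, 20) + (15, 19). λ = (19 - 20)/(15 - 29) ≡ 36/23 mod 37. 23⁻¹ ≡ 29 (mod 37), so λ ≡ 8.
  x = λ² - 29 - 15 = 64 - 44 ≡ 20; y = λ·(29 - 20) - 20 ≡ 15. → (20, 15)
6Q: (20, 15) + (15, 19). λ = (19 - 15)/(15 - 20) ≡ 4/32 mod 37. 32⁻¹ ≡ 22 (mod 37), so λ ≡ 14.
  x = λ² - 20 - 15 = 196 - 35 ≡ 13; y = λ·(20 - 13) - 15 ≡ 9. → (13, 9)
7Q: (13, 9) + (15, 19). λ = (19 - 9)/(15 - 13) ≡ 10/2 mod 37. 2⁻¹ ≡ 19 (mod 37), so λ ≡ 5.
  x = λ² - 13 - 15 = 25 - 28 ≡ 34; y = λ·(13 - 34) - 9 ≡ 34. → (34, 34)
8Q: (34, 34) + (15, 19). λ = (19 - 34)/(15 - 34) ≡ 22/18 mod 37. 18⁻¹ ≡ 35 (mod 37) since 18·35 = 630 ≡ 1, so λ ≡ 30.
  x = λ² - 34 - 15 = 900 - 49 ≡ 0; y = λ·(34 - 0) - 34 ≡ 24. → (0, 24)
9Q: (0, 24) + (15, 19). λ = (19 - 24)/(15 - 0) ≡ 32/15 mod 37. 15⁻¹ ≡ 5 (mod 37) since 15·5 = 75 ≡ 1, so λ ≡ 12.
  x = λ² - 0 - 15 = 144 - 15 ≡ 18; y = λ·(0 - 18) - 24 ≡ 19. → (18, 19)

(18, 19)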